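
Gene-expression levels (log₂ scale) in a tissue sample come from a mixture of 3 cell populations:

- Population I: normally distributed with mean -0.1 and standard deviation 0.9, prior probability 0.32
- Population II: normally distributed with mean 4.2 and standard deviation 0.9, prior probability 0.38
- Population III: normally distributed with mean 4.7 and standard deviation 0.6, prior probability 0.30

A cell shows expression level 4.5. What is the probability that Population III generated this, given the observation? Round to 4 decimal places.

0.5422

By Bayes' theorem, P(k | x) = π_k f_k(x) / Σ_j π_j f_j(x).
Component likelihoods at x = 4.5:
  L_I = (1/(0.9·√(2π)))·exp(−(4.5−-0.1)²/(2·0.9²)) = 0.443269·exp(-13.06173) = 9.41957e-07
  L_II = (1/(0.9·√(2π)))·exp(−(4.5−4.2)²/(2·0.9²)) = 0.443269·exp(-0.05556) = 0.419315
  L_III = (1/(0.6·√(2π)))·exp(−(4.5−4.7)²/(2·0.6²)) = 0.664904·exp(-0.05556) = 0.628972
Weight by the priors:
  π_I·L_I = 0.32 × 9.41957e-07 = 3.01426e-07
  π_II·L_II = 0.38 × 0.419315 = 0.15934
  π_III·L_III = 0.30 × 0.628972 = 0.188692
Denominator: 3.01426e-07 + 0.15934 + 0.188692 = 0.348032
Responsibility of Population III: 0.188692 / 0.348032 ≈ 0.5422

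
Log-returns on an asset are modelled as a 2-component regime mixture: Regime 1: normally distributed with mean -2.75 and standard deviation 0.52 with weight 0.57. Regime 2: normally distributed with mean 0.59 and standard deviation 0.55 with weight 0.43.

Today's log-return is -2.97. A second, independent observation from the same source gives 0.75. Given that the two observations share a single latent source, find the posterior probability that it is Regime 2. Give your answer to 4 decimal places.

0.7952

P(component k | x) = π_k·f_k(x) / marginal(x), where marginal(x) = Σ_j π_j·f_j(x).
Since both observations come from the same component, the likelihood for component k is f_k(x₁)·f_k(x₂).
  p_1 = [(1/(0.52·√(2π)))·exp(−(-2.97−-2.75)²/(2·0.52²)) = 0.767197·exp(-0.08950) = 0.701518] × [1.1154e-10] = 7.82472e-11
  p_2 = [(1/(0.55·√(2π)))·exp(−(-2.97−0.59)²/(2·0.55²)) = 0.725350·exp(-20.94810) = 5.793e-10] × [0.695297] = 4.02786e-10
Multiply by the mixture weights:
  π_1·p_1 = 0.57 × 7.82472e-11 = 4.46009e-11
  π_2·p_2 = 0.43 × 4.02786e-10 = 1.73198e-10
Normaliser: 4.46009e-11 + 1.73198e-10 = 2.17799e-10
P(Regime 2 | x₁,x₂) ≈ 0.7952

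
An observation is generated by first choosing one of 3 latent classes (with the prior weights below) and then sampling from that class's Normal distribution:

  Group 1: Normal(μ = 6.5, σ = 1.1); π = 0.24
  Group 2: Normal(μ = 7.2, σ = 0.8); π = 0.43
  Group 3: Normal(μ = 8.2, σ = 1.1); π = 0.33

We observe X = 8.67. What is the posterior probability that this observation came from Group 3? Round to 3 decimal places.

Posterior ∝ prior × likelihood, so P(k | x) ∝ P(Z=k) f_k(x); normalise over all components.
Evaluate each component's likelihood at the observed value:
  f_1 = 0.051815
  f_2 = 0.0921813
  f_3 = 0.331035
Multiply by the mixture weights:
  P(Z=1)·f_1 = 0.24 × 0.051815 = 0.0124356
  P(Z=2)·f_2 = 0.43 × 0.0921813 = 0.039638
  P(Z=3)·f_3 = 0.33 × 0.331035 = 0.109242
Marginal: 0.0124356 + 0.039638 + 0.109242 = 0.161315
P(Group 3 | the observation) ≈ 0.677

0.677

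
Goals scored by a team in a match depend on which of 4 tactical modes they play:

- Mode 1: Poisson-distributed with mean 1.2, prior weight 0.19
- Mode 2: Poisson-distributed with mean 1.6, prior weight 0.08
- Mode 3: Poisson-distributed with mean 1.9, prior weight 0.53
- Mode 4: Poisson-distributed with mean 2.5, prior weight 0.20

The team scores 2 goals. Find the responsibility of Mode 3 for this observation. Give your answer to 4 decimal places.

P(component k | x) = π_k·f_k(x) / marginal(x), where marginal(x) = Σ_j π_j·f_j(x).
Component likelihoods at x = 2 goals:
  L_1 = e^(−1.2)·1.2^2/2! = 0.21686
  L_2 = e^(−1.6)·1.6^2/2! = 0.258428
  L_3 = e^(−1.9)·1.9^2/2! = 0.269971
  L_4 = e^(−2.5)·2.5^2/2! = 0.256516
Unnormalised posteriors:
  π_1·L_1 = 0.19 × 0.21686 = 0.0412034
  π_2·L_2 = 0.08 × 0.258428 = 0.0206742
  π_3·L_3 = 0.53 × 0.269971 = 0.143085
  π_4·L_4 = 0.20 × 0.256516 = 0.0513031
Sum: 0.0412034 + 0.0206742 + 0.143085 + 0.0513031 = 0.256266
So the posterior for Mode 3 is 0.143085 / 0.256266 ≈ 0.5583.

0.5583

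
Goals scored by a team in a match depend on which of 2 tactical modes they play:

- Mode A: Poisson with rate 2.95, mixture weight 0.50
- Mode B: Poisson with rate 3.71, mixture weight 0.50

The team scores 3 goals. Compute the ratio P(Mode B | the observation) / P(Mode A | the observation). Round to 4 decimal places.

0.9302

Since P(k|x) ∝ w_k f_k(x), the posterior odds are w_i f_i(x) / (w_j f_j(x)).
Poisson probabilities:
  f_A = 0.223947
  f_B = 0.208323
Posterior odds = (w_B·f_B) / (w_A·f_A) = (0.50·0.208323) / (0.50·0.223947) = 0.104162 / 0.111974 ≈ 0.9302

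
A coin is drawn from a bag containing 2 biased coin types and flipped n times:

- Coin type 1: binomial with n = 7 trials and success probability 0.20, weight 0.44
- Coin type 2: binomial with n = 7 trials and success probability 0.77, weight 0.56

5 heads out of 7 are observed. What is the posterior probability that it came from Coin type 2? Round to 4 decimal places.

By Bayes' theorem, P(k | x) = π_k f_k(x) / Σ_j π_j f_j(x).
Binomial probabilities:
  f_1 = C(7,5)·0.20^5·0.80^2 = 21·0.00032·0.64 = 0.0043008
  f_2 = C(7,5)·0.77^5·0.23^2 = 21·0.270678·0.0529 = 0.300697
Prior × likelihood for each component:
  π_1·f_1 = 0.44 × 0.0043008 = 0.00189235
  π_2·f_2 = 0.56 × 0.300697 = 0.16839
Denominator: 0.00189235 + 0.16839 = 0.170282
P(Coin type 2 | x) ≈ 0.9889

0.9889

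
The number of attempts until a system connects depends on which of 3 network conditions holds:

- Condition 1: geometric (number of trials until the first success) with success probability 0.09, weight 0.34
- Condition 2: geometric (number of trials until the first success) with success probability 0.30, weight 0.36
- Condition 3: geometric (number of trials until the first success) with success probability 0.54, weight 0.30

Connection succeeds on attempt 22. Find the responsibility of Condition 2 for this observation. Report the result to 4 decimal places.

Apply Bayes' rule: the posterior for each component is proportional to its prior times its likelihood at x.
Geometric probabilities:
  p_1 = 0.09·(1−0.09)^21 = 0.09·0.137997 = 0.0124197
  p_2 = 0.30·(1−0.30)^21 = 0.30·0.000558546 = 0.000167564
  p_3 = 0.54·(1−0.54)^21 = 0.54·8.27779e-08 = 4.47001e-08
Multiply by the mixture weights:
  w_1·p_1 = 0.34 × 0.0124197 = 0.0042227
  w_2·p_2 = 0.36 × 0.000167564 = 6.0323e-05
  w_3·p_3 = 0.30 × 4.47001e-08 = 1.341e-08
Marginal: 0.0042227 + 6.0323e-05 + 1.341e-08 = 0.00428304
Responsibility of Condition 2: 6.0323e-05 / 0.00428304 ≈ 0.0141

0.0141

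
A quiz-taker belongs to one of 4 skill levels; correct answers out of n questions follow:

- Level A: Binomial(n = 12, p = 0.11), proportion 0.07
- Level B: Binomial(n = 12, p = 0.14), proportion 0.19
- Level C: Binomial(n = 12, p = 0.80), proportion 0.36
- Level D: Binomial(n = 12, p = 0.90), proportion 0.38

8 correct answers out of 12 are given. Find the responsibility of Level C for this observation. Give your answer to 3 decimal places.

0.855

By Bayes' theorem, P(k | x) = P(Z=k) f_k(x) / Σ_j P(Z=j) f_j(x).
Evaluate each component's likelihood at the observed value:
  f_A = C(12,8)·0.11^8·0.89^4 = 495·2.14359e-08·0.627422 = 6.65743e-06
  f_B = C(12,8)·0.14^8·0.86^4 = 495·1.47579e-07·0.547008 = 3.99598e-05
  f_C = C(12,8)·0.80^8·0.20^4 = 495·0.167772·0.0016 = 0.132876
  f_D = C(12,8)·0.90^8·0.10^4 = 495·0.430467·0.0001 = 0.0213081
Prior × likelihood for each component:
  P(Z=A)·f_A = 0.07 × 6.65743e-06 = 4.6602e-07
  P(Z=B)·f_B = 0.19 × 3.99598e-05 = 7.59236e-06
  P(Z=C)·f_C = 0.36 × 0.132876 = 0.0478352
  P(Z=D)·f_D = 0.38 × 0.0213081 = 0.00809709
Normaliser: 4.6602e-07 + 7.59236e-06 + 0.0478352 + 0.00809709 = 0.0559403
P(Level C | 8 correct answers out of 12) = 0.0478352 / 0.0559403 ≈ 0.855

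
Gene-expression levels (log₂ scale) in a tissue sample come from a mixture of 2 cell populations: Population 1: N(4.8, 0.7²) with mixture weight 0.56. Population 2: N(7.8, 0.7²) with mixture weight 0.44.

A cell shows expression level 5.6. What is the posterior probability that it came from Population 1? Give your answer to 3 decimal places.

0.989

P(component k | x) = π_k·f_k(x) / marginal(x), where marginal(x) = Σ_j π_j·f_j(x).
Normal densities:
  f_1 = 0.296614
  f_2 = 0.00408253
Unnormalised posteriors:
  π_1·f_1 = 0.56 × 0.296614 = 0.166104
  π_2·f_2 = 0.44 × 0.00408253 = 0.00179631
Marginal: 0.166104 + 0.00179631 = 0.1679
Responsibility of Population 1: 0.166104 / 0.1679 ≈ 0.989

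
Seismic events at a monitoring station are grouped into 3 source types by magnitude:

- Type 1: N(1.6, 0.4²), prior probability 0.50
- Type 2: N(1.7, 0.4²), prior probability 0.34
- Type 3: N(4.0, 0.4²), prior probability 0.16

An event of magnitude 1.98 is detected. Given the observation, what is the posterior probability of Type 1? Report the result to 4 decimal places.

P(component k | x) = π_k·f_k(x) / marginal(x), where marginal(x) = Σ_j π_j·f_j(x).
Normal densities:
  L_1 = 0.635148
  L_2 = 0.780635
  L_3 = 2.89103e-06
Unnormalised posteriors:
  π_1·L_1 = 0.50 × 0.635148 = 0.317574
  π_2·L_2 = 0.34 × 0.780635 = 0.265416
  π_3·L_3 = 0.16 × 2.89103e-06 = 4.62565e-07
Evidence: 0.317574 + 0.265416 + 4.62565e-07 = 0.58299
P(Type 1 | the observation) ≈ 0.5447

0.5447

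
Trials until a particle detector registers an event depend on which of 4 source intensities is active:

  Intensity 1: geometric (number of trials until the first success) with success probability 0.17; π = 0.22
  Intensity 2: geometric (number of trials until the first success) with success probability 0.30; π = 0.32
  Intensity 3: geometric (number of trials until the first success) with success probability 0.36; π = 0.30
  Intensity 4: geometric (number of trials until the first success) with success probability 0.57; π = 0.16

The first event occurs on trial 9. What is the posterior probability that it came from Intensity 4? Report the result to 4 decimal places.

0.0062

Apply Bayes' rule: the posterior for each component is proportional to its prior times its likelihood at x.
Evaluate each component's likelihood at the observed value:
  L_1 = 0.038289
  L_2 = 0.0172944
  L_3 = 0.0101331
  L_4 = 0.000666227
Weight by the priors:
  π_1·L_1 = 0.22 × 0.038289 = 0.00842357
  π_2·L_2 = 0.32 × 0.0172944 = 0.00553421
  π_3·L_3 = 0.30 × 0.0101331 = 0.00303993
  π_4·L_4 = 0.16 × 0.000666227 = 0.000106596
Sum: 0.00842357 + 0.00553421 + 0.00303993 + 0.000106596 = 0.0171043
P(Intensity 4 | data) = 0.000106596 / 0.0171043 ≈ 0.0062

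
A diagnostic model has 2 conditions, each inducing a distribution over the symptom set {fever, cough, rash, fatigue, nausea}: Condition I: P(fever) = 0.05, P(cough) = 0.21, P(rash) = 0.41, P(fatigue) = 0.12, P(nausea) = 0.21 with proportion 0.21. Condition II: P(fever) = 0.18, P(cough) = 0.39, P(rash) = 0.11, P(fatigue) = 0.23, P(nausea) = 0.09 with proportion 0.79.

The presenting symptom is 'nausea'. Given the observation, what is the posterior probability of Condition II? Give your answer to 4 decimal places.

0.6172

Apply Bayes' rule: the posterior for each component is proportional to its prior times its likelihood at x.
Categorical probabilities:
  f_I = 0.21
  f_II = 0.09
Weight by the priors:
  π_I·f_I = 0.21 × 0.21 = 0.0441
  π_II·f_II = 0.79 × 0.09 = 0.0711
Evidence: 0.0441 + 0.0711 = 0.1152
P(Condition II | data) = 0.0711 / 0.1152 ≈ 0.6172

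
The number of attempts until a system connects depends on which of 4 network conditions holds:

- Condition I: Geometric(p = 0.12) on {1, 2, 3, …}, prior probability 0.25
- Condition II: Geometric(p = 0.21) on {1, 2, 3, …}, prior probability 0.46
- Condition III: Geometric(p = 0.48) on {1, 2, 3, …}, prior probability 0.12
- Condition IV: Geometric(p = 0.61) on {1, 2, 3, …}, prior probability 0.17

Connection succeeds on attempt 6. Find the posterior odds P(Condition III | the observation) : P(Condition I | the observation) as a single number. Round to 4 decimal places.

0.1383

The posterior odds equal the prior odds times the likelihood ratio: (π_i/π_j)·(f_i(x)/f_j(x)).
Geometric probabilities:
  f_I = 0.0633278
  f_II = 0.0646182
  f_III = 0.0182498
  f_IV = 0.00550368
0.00218998 / 0.015832 ≈ 0.1383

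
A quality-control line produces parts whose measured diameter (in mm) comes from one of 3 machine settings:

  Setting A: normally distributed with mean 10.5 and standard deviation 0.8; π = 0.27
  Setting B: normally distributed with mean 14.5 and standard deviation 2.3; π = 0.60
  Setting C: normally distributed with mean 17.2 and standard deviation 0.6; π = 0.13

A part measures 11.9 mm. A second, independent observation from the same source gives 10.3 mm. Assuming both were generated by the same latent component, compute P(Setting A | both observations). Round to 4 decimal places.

Posterior ∝ prior × likelihood, so P(k | x) ∝ P(Z=k) f_k(x); normalise over all components.
Since both observations come from the same component, the likelihood for component k is f_k(x₁)·f_k(x₂).
  L_A = [(1/(0.8·√(2π)))·exp(−(11.9−10.5)²/(2·0.8²)) = 0.498678·exp(-1.53125) = 0.107847] × [0.483335] = 0.0521261
  L_B = [(1/(2.3·√(2π)))·exp(−(11.9−14.5)²/(2·2.3²)) = 0.173453·exp(-0.63894) = 0.0915574] × [0.0327404] = 0.00299763
  L_C = [(1/(0.6·√(2π)))·exp(−(11.9−17.2)²/(2·0.6²)) = 0.664904·exp(-39.01389) = 7.57255e-18] × [1.27361e-29] = 9.64447e-47
Weight by the priors:
  P(Z=A)·L_A = 0.27 × 0.0521261 = 0.014074
  P(Z=B)·L_B = 0.60 × 0.00299763 = 0.00179858
  P(Z=C)·L_C = 0.13 × 9.64447e-47 = 1.25378e-47
Denominator: 0.014074 + 0.00179858 + 1.25378e-47 = 0.0158726
P(Setting A | data) = 0.014074 / 0.0158726 ≈ 0.8867

0.8867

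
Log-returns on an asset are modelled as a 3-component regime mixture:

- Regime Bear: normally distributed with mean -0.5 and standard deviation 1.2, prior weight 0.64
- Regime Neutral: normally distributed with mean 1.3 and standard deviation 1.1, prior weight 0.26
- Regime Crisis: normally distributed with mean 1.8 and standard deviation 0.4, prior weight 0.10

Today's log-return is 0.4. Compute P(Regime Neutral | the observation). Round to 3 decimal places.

Posterior ∝ prior × likelihood, so P(k | x) ∝ π_k f_k(x); normalise over all components.
Normal densities:
  p_Bear = (1/(1.2·√(2π)))·exp(−(0.4−-0.5)²/(2·1.2²)) = 0.332452·exp(-0.28125) = 0.250948
  p_Neutral = (1/(1.1·√(2π)))·exp(−(0.4−1.3)²/(2·1.1²)) = 0.362675·exp(-0.33471) = 0.25951
  p_Crisis = (1/(0.4·√(2π)))·exp(−(0.4−1.8)²/(2·0.4²)) = 0.997356·exp(-6.12500) = 0.00218171
Multiply by the mixture weights:
  π_Bear·p_Bear = 0.64 × 0.250948 = 0.160607
  π_Neutral·p_Neutral = 0.26 × 0.25951 = 0.0674726
  π_Crisis·p_Crisis = 0.10 × 0.00218171 = 0.000218171
Normaliser: 0.160607 + 0.0674726 + 0.000218171 = 0.228297
P(Regime Neutral | x) = 0.0674726 / 0.228297 ≈ 0.296

0.296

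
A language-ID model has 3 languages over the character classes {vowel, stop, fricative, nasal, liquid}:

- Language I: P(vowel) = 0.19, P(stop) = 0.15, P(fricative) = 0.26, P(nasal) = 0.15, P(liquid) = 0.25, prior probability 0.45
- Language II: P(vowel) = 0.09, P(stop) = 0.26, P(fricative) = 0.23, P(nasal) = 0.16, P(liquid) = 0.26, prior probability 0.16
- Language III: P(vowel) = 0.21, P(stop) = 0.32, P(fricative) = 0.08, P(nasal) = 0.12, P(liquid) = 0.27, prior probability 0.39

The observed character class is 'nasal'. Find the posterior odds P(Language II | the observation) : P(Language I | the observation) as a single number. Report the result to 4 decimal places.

The posterior odds equal the prior odds times the likelihood ratio: (π_i/π_j)·(f_i(x)/f_j(x)).
Evaluate each component's likelihood at the observed value:
  L_I = 0.15
  L_II = 0.16
  L_III = 0.12
Posterior odds = (π_II·L_II) / (π_I·L_I) = (0.16·0.16) / (0.45·0.15) = 0.0256 / 0.0675 ≈ 0.3793

0.3793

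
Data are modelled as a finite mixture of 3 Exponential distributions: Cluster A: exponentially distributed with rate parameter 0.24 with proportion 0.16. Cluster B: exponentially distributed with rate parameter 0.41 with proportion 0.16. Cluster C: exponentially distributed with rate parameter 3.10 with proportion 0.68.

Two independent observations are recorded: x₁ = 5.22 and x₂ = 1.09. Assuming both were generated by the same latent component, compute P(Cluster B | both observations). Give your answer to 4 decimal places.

The responsibility of component k is π_k f_k(x) divided by Σ_j π_j f_j(x).
Since both observations come from the same component, the likelihood for component k is f_k(x₁)·f_k(x₂).
  f_A = [0.24·e^(−0.24·5.22) = 0.24·e^(−1.2528) = 0.0685689] × [0.184757] = 0.0126686
  f_B = [0.41·e^(−0.41·5.22) = 0.41·e^(−2.1402) = 0.0482288] × [0.262239] = 0.0126475
  f_C = [3.10·e^(−3.10·5.22) = 3.10·e^(−16.1820) = 2.90809e-07] × [0.105653] = 3.07248e-08
Prior × likelihood for each component:
  π_A·f_A = 0.16 × 0.0126686 = 0.00202697
  π_B·f_B = 0.16 × 0.0126475 = 0.0020236
  π_C·f_C = 0.68 × 3.07248e-08 = 2.08929e-08
Denominator: 0.00202697 + 0.0020236 + 2.08929e-08 = 0.00405059
Responsibility of Cluster B: 0.0020236 / 0.00405059 ≈ 0.4996

0.4996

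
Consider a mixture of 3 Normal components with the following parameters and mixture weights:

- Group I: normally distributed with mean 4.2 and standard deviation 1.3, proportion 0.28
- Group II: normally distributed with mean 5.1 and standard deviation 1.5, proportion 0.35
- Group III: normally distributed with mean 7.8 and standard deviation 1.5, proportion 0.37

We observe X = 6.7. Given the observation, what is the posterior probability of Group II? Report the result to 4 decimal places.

0.3726

Apply Bayes' rule: the posterior for each component is proportional to its prior times its likelihood at x.
Normal densities:
  p_I = (1/(1.3·√(2π)))·exp(−(6.7−4.2)²/(2·1.3²)) = 0.306879·exp(-1.84911) = 0.0482956
  p_II = (1/(1.5·√(2π)))·exp(−(6.7−5.1)²/(2·1.5²)) = 0.265962·exp(-0.56889) = 0.150575
  p_III = (1/(1.5·√(2π)))·exp(−(6.7−7.8)²/(2·1.5²)) = 0.265962·exp(-0.26889) = 0.203255
Weight by the priors:
  P(Z=I)·p_I = 0.28 × 0.0482956 = 0.0135228
  P(Z=II)·p_II = 0.35 × 0.150575 = 0.0527013
  P(Z=III)·p_III = 0.37 × 0.203255 = 0.0752045
Sum: 0.0135228 + 0.0527013 + 0.0752045 = 0.141429
So the posterior for Group II is 0.0527013 / 0.141429 ≈ 0.3726.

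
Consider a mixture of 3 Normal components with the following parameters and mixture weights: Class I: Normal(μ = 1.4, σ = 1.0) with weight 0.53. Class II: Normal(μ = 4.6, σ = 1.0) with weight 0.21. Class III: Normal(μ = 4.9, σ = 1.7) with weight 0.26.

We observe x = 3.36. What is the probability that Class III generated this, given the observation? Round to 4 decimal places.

Apply Bayes' rule: the posterior for each component is proportional to its prior times its likelihood at x.
Component likelihoods at x = 3.36:
  p_I = (1/(1.0·√(2π)))·exp(−(3.36−1.4)²/(2·1.0²)) = 0.398942·exp(-1.92080) = 0.0584409
  p_II = (1/(1.0·√(2π)))·exp(−(3.36−4.6)²/(2·1.0²)) = 0.398942·exp(-0.76880) = 0.184937
  p_III = (1/(1.7·√(2π)))·exp(−(3.36−4.9)²/(2·1.7²)) = 0.234672·exp(-0.41031) = 0.155692
Multiply by the mixture weights:
  π_I·p_I = 0.53 × 0.0584409 = 0.0309737
  π_II·p_II = 0.21 × 0.184937 = 0.0388368
  π_III·p_III = 0.26 × 0.155692 = 0.0404798
Sum: 0.0309737 + 0.0388368 + 0.0404798 = 0.11029
P(Class III | the observation) = 0.0404798 / 0.11029 ≈ 0.3670

0.3670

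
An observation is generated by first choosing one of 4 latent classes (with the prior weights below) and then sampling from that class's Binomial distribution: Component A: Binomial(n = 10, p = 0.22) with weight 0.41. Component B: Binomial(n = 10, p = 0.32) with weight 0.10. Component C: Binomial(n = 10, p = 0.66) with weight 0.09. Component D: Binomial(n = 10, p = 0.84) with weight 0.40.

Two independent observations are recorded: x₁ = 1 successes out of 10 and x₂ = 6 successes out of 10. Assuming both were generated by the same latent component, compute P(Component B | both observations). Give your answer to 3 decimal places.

By Bayes' theorem, P(k | x) = P(Z=k) f_k(x) / Σ_j P(Z=j) f_j(x).
Since both observations come from the same component, the likelihood for component k is f_k(x₁)·f_k(x₂).
  p_A = [C(10,1)·0.22^1·0.78^9 = 10·0.22·0.106869 = 0.235112] × [0.0088132] = 0.00207209
  p_B = [C(10,1)·0.32^1·0.68^9 = 10·0.32·0.0310871 = 0.0994787] × [0.048212] = 0.00479606
  p_C = [C(10,1)·0.66^1·0.34^9 = 10·0.66·6.0717e-05 = 0.000400732] × [0.231952] = 9.29507e-05
  p_D = [C(10,1)·0.84^1·0.16^9 = 10·0.84·6.87195e-08 = 5.77244e-07] × [0.0483476] = 2.79083e-08
Multiply by the mixture weights:
  P(Z=A)·p_A = 0.41 × 0.00207209 = 0.000849555
  P(Z=B)·p_B = 0.10 × 0.00479606 = 0.000479606
  P(Z=C)·p_C = 0.09 × 9.29507e-05 = 8.36556e-06
  P(Z=D)·p_D = 0.40 × 2.79083e-08 = 1.11633e-08
Marginal: 0.000849555 + 0.000479606 + 8.36556e-06 + 1.11633e-08 = 0.00133754
P(Component B | data) = 0.000479606 / 0.00133754 ≈ 0.359

0.359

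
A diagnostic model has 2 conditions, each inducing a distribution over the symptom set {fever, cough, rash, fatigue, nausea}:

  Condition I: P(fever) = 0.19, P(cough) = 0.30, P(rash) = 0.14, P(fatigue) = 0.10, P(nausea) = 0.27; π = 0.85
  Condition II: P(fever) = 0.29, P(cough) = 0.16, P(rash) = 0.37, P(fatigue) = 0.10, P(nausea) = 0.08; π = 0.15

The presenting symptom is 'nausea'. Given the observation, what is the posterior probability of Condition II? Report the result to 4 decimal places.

0.0497

The responsibility of component k is π_k f_k(x) divided by Σ_j π_j f_j(x).
Evaluate each component's likelihood at the observed value:
  L_I = P(nausea | comp) = 0.27
  L_II = P(nausea | comp) = 0.08
Multiply by the mixture weights:
  π_I·L_I = 0.85 × 0.27 = 0.2295
  π_II·L_II = 0.15 × 0.08 = 0.012
Evidence: 0.2295 + 0.012 = 0.2415
So the posterior for Condition II is 0.012 / 0.2415 ≈ 0.0497.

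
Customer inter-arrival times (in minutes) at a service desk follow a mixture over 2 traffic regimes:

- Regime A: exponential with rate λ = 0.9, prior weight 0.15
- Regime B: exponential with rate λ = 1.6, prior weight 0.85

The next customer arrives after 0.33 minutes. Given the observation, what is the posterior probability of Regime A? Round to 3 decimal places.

By Bayes' theorem, P(k | x) = w_k f_k(x) / Σ_j w_j f_j(x).
Exponential densities:
  f_A = 0.9·e^(−0.9·0.33) = 0.9·e^(−0.2970) = 0.66874
  f_B = 1.6·e^(−1.6·0.33) = 1.6·e^(−0.5280) = 0.943653
Unnormalised posteriors:
  w_A·f_A = 0.15 × 0.66874 = 0.100311
  w_B·f_B = 0.85 × 0.943653 = 0.802105
Sum: 0.100311 + 0.802105 = 0.902416
Responsibility of Regime A: 0.100311 / 0.902416 ≈ 0.111

0.111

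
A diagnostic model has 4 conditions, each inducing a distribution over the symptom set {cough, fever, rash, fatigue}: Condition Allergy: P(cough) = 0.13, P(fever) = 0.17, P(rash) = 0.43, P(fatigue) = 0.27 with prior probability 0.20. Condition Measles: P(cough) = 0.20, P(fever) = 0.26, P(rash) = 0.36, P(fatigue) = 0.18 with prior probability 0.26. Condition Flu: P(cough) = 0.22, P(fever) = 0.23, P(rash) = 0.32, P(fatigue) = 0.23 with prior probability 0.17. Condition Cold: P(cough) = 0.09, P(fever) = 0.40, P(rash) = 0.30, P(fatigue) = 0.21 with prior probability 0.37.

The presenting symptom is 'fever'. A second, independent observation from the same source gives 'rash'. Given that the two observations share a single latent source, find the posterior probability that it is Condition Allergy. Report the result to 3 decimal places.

0.153

Posterior ∝ prior × likelihood, so P(k | x) ∝ π_k f_k(x); normalise over all components.
Since both observations come from the same component, the likelihood for component k is f_k(x₁)·f_k(x₂).
  p_Allergy = [0.17] × [0.43] = 0.0731
  p_Measles = [0.26] × [0.36] = 0.0936
  p_Flu = [0.23] × [0.32] = 0.0736
  p_Cold = [0.4] × [0.3] = 0.12
Weight by the priors:
  π_Allergy·p_Allergy = 0.20 × 0.0731 = 0.01462
  π_Measles·p_Measles = 0.26 × 0.0936 = 0.024336
  π_Flu·p_Flu = 0.17 × 0.0736 = 0.012512
  π_Cold·p_Cold = 0.37 × 0.12 = 0.0444
Denominator: 0.01462 + 0.024336 + 0.012512 + 0.0444 = 0.095868
Responsibility of Condition Allergy: 0.01462 / 0.095868 ≈ 0.153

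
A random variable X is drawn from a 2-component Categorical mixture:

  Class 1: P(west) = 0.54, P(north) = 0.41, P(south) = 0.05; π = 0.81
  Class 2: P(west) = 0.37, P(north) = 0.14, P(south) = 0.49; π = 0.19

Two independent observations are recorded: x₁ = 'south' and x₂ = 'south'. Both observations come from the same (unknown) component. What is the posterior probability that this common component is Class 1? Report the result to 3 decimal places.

Apply Bayes' rule: the posterior for each component is proportional to its prior times its likelihood at x.
Since both observations come from the same component, the likelihood for component k is f_k(x₁)·f_k(x₂).
  L_1 = [P(south | comp) = 0.05] × [0.05] = 0.0025
  L_2 = [P(south | comp) = 0.49] × [0.49] = 0.2401
Unnormalised posteriors:
  P(Z=1)·L_1 = 0.81 × 0.0025 = 0.002025
  P(Z=2)·L_2 = 0.19 × 0.2401 = 0.045619
Sum: 0.002025 + 0.045619 = 0.047644
Responsibility of Class 1: 0.002025 / 0.047644 ≈ 0.043

0.043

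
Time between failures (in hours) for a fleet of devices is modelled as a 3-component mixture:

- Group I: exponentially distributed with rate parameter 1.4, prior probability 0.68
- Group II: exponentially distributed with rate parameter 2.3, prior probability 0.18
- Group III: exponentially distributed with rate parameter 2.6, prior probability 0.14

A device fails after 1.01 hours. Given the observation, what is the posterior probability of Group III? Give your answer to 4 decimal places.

The responsibility of component k is π_k f_k(x) divided by Σ_j π_j f_j(x).
Exponential densities:
  L_I = 1.4·e^(−1.4·1.01) = 1.4·e^(−1.4140) = 0.340436
  L_II = 2.3·e^(−2.3·1.01) = 2.3·e^(−2.3230) = 0.225352
  L_III = 2.6·e^(−2.6·1.01) = 2.6·e^(−2.6260) = 0.188155
Multiply by the mixture weights:
  π_I·L_I = 0.68 × 0.340436 = 0.231497
  π_II·L_II = 0.18 × 0.225352 = 0.0405634
  π_III·L_III = 0.14 × 0.188155 = 0.0263417
Denominator: 0.231497 + 0.0405634 + 0.0263417 = 0.298402
Responsibility of Group III: 0.0263417 / 0.298402 ≈ 0.0883

0.0883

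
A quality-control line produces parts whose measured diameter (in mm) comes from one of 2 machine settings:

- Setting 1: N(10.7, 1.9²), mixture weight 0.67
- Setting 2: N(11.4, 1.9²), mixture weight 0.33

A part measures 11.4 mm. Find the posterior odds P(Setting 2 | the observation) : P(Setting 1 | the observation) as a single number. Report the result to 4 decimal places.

Since P(k|x) ∝ π_k f_k(x), the posterior odds are π_i f_i(x) / (π_j f_j(x)).
Normal densities:
  f_1 = (1/(1.9·√(2π)))·exp(−(11.4−10.7)²/(2·1.9²)) = 0.209970·exp(-0.06787) = 0.196192
  f_2 = (1/(1.9·√(2π)))·exp(−(11.4−11.4)²/(2·1.9²)) = 0.209970·exp(-0.00000) = 0.20997
Odds = (0.33/0.67) × (0.20997/0.196192) = 0.492537 × 1.07022 ≈ 0.5271

0.5271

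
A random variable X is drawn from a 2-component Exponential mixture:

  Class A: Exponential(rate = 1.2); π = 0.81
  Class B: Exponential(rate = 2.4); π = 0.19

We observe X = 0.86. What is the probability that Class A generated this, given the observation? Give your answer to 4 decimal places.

0.8568

Posterior ∝ prior × likelihood, so P(k | x) ∝ π_k f_k(x); normalise over all components.
Evaluate each component's likelihood at the observed value:
  L_A = 0.427552
  L_B = 0.304668
Prior × likelihood for each component:
  π_A·L_A = 0.81 × 0.427552 = 0.346317
  π_B·L_B = 0.19 × 0.304668 = 0.057887
Normaliser: 0.346317 + 0.057887 = 0.404204
P(Class A | x) ≈ 0.8568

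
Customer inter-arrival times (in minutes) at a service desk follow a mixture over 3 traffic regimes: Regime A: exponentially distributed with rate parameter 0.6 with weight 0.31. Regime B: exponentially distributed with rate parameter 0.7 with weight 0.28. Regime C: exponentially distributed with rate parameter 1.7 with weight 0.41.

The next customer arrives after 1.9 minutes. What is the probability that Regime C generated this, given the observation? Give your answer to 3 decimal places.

The responsibility of component k is π_k f_k(x) divided by Σ_j π_j f_j(x).
Evaluate each component's likelihood at the observed value:
  p_A = 0.191891
  p_B = 0.185134
  p_C = 0.0672477
Weight by the priors:
  π_A·p_A = 0.31 × 0.191891 = 0.0594863
  π_B·p_B = 0.28 × 0.185134 = 0.0518375
  π_C·p_C = 0.41 × 0.0672477 = 0.0275716
Evidence: 0.0594863 + 0.0518375 + 0.0275716 = 0.138895
P(Regime C | data) ≈ 0.199

0.199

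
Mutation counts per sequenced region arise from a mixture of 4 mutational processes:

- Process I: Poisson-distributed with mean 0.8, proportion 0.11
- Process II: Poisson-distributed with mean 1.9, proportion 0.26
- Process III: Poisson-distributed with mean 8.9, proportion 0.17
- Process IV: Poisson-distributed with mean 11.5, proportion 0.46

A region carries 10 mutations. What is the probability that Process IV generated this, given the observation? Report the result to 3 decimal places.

Posterior ∝ prior × likelihood, so P(k | x) ∝ π_k f_k(x); normalise over all components.
Poisson probabilities:
  f_I = e^(−0.8)·0.8^10/10! = 1.32954e-08
  f_II = e^(−1.9)·1.9^10/10! = 2.52705e-05
  f_III = e^(−8.9)·8.9^10/10! = 0.117197
  f_IV = e^(−11.5)·11.5^10/10! = 0.112935
Unnormalised posteriors:
  π_I·f_I = 0.11 × 1.32954e-08 = 1.46249e-09
  π_II·f_II = 0.26 × 2.52705e-05 = 6.57032e-06
  π_III·f_III = 0.17 × 0.117197 = 0.0199235
  π_IV·f_IV = 0.46 × 0.112935 = 0.0519501
Marginal: 1.46249e-09 + 6.57032e-06 + 0.0199235 + 0.0519501 = 0.0718802
So the posterior for Process IV is 0.0519501 / 0.0718802 ≈ 0.723.

0.723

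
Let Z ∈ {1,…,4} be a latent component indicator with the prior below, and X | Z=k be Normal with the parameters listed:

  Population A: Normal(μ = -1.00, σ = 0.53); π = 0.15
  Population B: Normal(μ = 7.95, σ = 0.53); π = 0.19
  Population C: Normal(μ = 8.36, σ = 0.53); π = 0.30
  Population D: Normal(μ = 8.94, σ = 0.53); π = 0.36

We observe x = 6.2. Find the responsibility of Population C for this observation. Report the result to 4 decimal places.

By Bayes' theorem, P(k | x) = π_k f_k(x) / Σ_j π_j f_j(x).
Component likelihoods at x = 6.2:
  L_A = (1/(0.53·√(2π)))·exp(−(6.2−-1.00)²/(2·0.53²)) = 0.752721·exp(-92.27483) = 6.34139e-41
  L_B = (1/(0.53·√(2π)))·exp(−(6.2−7.95)²/(2·0.53²)) = 0.752721·exp(-5.45123) = 0.00322995
  L_C = (1/(0.53·√(2π)))·exp(−(6.2−8.36)²/(2·0.53²)) = 0.752721·exp(-8.30473) = 0.00018618
  L_D = (1/(0.53·√(2π)))·exp(−(6.2−8.94)²/(2·0.53²)) = 0.752721·exp(-13.36347) = 1.18291e-06
Multiply by the mixture weights:
  π_A·L_A = 0.15 × 6.34139e-41 = 9.51208e-42
  π_B·L_B = 0.19 × 0.00322995 = 0.000613691
  π_C·L_C = 0.30 × 0.00018618 = 5.58541e-05
  π_D·L_D = 0.36 × 1.18291e-06 = 4.25847e-07
Denominator: 9.51208e-42 + 0.000613691 + 5.58541e-05 + 4.25847e-07 = 0.000669971
So the posterior for Population C is 5.58541e-05 / 0.000669971 ≈ 0.0834.

0.0834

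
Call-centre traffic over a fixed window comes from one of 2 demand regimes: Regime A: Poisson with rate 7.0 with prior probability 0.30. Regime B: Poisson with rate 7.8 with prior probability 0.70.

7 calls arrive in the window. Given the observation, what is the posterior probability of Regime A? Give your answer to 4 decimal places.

P(component k | x) = P(Z=k)·f_k(x) / marginal(x), where marginal(x) = Σ_j P(Z=j)·f_j(x).
Component likelihoods at x = 7 calls:
  f_A = 0.149003
  f_B = 0.142802
Prior × likelihood for each component:
  P(Z=A)·f_A = 0.30 × 0.149003 = 0.0447008
  P(Z=B)·f_B = 0.70 × 0.142802 = 0.0999615
Denominator: 0.0447008 + 0.0999615 = 0.144662
So the posterior for Regime A is 0.0447008 / 0.144662 ≈ 0.3090.

0.3090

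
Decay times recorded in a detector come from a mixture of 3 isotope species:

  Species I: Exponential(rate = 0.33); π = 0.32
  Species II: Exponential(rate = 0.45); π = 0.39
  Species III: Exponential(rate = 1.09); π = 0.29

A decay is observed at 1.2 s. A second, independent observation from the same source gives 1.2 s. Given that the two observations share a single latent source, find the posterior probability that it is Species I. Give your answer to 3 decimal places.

0.233

By Bayes' theorem, P(k | x) = w_k f_k(x) / Σ_j w_j f_j(x).
Since both observations come from the same component, the likelihood for component k is f_k(x₁)·f_k(x₂).
  f_I = [0.33·e^(−0.33·1.2) = 0.33·e^(−0.3960) = 0.222092] × [0.222092] = 0.0493249
  f_II = [0.45·e^(−0.45·1.2) = 0.45·e^(−0.5400) = 0.262237] × [0.262237] = 0.0687681
  f_III = [1.09·e^(−1.09·1.2) = 1.09·e^(−1.3080) = 0.294693] × [0.294693] = 0.0868438
Unnormalised posteriors:
  w_I·f_I = 0.32 × 0.0493249 = 0.015784
  w_II·f_II = 0.39 × 0.0687681 = 0.0268196
  w_III·f_III = 0.29 × 0.0868438 = 0.0251847
Marginal: 0.015784 + 0.0268196 + 0.0251847 = 0.0677882
Responsibility of Species I: 0.015784 / 0.0677882 ≈ 0.233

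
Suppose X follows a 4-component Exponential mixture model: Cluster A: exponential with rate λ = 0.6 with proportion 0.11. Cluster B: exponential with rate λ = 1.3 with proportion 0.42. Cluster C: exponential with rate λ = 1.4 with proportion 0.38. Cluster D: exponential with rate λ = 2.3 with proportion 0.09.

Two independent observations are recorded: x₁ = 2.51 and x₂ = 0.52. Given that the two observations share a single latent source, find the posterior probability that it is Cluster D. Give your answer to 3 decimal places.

P(component k | x) = w_k·f_k(x) / marginal(x), where marginal(x) = Σ_j w_j·f_j(x).
Since both observations come from the same component, the likelihood for component k is f_k(x₁)·f_k(x₂).
  f_A = [0.6·e^(−0.6·2.51) = 0.6·e^(−1.5060) = 0.133077] × [0.439189] = 0.058446
  f_B = [1.3·e^(−1.3·2.51) = 1.3·e^(−3.2630) = 0.0497554] × [0.661242] = 0.0329004
  f_C = [1.4·e^(−1.4·2.51) = 1.4·e^(−3.5140) = 0.0416886] × [0.676023] = 0.0281825
  f_D = [2.3·e^(−2.3·2.51) = 2.3·e^(−5.7730) = 0.00715395] × [0.695523] = 0.00497574
Prior × likelihood for each component:
  w_A·f_A = 0.11 × 0.058446 = 0.00642907
  w_B·f_B = 0.42 × 0.0329004 = 0.0138182
  w_C·f_C = 0.38 × 0.0281825 = 0.0107093
  w_D·f_D = 0.09 × 0.00497574 = 0.000447816
Evidence: 0.00642907 + 0.0138182 + 0.0107093 + 0.000447816 = 0.0314044
Responsibility of Cluster D: 0.000447816 / 0.0314044 ≈ 0.014

0.014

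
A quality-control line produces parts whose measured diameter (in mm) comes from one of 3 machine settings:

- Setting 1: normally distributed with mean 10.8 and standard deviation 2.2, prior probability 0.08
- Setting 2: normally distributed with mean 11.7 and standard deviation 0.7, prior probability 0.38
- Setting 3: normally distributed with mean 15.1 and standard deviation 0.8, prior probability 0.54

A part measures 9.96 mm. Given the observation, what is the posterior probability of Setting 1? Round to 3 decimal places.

The responsibility of component k is π_k f_k(x) divided by Σ_j π_j f_j(x).
Component likelihoods at x = 9.96 mm:
  L_1 = 0.16859
  L_2 = 0.0259482
  L_3 = 5.41809e-10
Weight by the priors:
  π_1·L_1 = 0.08 × 0.16859 = 0.0134872
  π_2·L_2 = 0.38 × 0.0259482 = 0.00986033
  π_3·L_3 = 0.54 × 5.41809e-10 = 2.92577e-10
Marginal: 0.0134872 + 0.00986033 + 2.92577e-10 = 0.0233475
P(Setting 1 | 9.96 mm) ≈ 0.578

0.578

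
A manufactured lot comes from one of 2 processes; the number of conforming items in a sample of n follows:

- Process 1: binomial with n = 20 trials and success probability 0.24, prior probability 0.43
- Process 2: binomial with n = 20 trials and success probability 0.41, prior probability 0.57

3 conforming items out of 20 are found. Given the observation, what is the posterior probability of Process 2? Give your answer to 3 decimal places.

0.082

Apply Bayes' rule: the posterior for each component is proportional to its prior times its likelihood at x.
Component likelihoods at x = 3 conforming items out of 20:
  L_1 = 0.148378
  L_2 = 0.00999403
Multiply by the mixture weights:
  π_1·L_1 = 0.43 × 0.148378 = 0.0638026
  π_2·L_2 = 0.57 × 0.00999403 = 0.0056966
Normaliser: 0.0638026 + 0.0056966 = 0.0694992
Responsibility of Process 2: 0.0056966 / 0.0694992 ≈ 0.082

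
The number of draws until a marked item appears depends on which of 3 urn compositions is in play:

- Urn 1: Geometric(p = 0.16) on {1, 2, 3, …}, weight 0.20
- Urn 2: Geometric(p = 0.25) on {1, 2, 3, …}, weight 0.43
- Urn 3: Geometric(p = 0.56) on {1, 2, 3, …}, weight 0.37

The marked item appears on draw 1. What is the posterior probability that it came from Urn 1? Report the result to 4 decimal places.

Posterior ∝ prior × likelihood, so P(k | x) ∝ π_k f_k(x); normalise over all components.
Geometric probabilities:
  p_1 = 0.16
  p_2 = 0.25
  p_3 = 0.56
Multiply by the mixture weights:
  π_1·p_1 = 0.20 × 0.16 = 0.032
  π_2·p_2 = 0.43 × 0.25 = 0.1075
  π_3·p_3 = 0.37 × 0.56 = 0.2072
Marginal: 0.032 + 0.1075 + 0.2072 = 0.3467
P(Urn 1 | 1) ≈ 0.0923

0.0923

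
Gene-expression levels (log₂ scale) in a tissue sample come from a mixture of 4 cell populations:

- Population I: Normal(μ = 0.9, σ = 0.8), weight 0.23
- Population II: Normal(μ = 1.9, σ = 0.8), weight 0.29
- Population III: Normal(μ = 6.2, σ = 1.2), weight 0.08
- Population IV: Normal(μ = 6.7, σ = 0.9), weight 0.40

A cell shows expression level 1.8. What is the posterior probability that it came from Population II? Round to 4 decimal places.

The responsibility of component k is w_k f_k(x) divided by Σ_j w_j f_j(x).
Normal densities:
  L_I = 0.264846
  L_II = 0.494797
  L_III = 0.000400226
  L_IV = 1.62179e-07
Multiply by the mixture weights:
  w_I·L_I = 0.23 × 0.264846 = 0.0609145
  w_II·L_II = 0.29 × 0.494797 = 0.143491
  w_III·L_III = 0.08 × 0.000400226 = 3.2018e-05
  w_IV·L_IV = 0.40 × 1.62179e-07 = 6.48716e-08
Evidence: 0.0609145 + 0.143491 + 3.2018e-05 + 6.48716e-08 = 0.204438
So the posterior for Population II is 0.143491 / 0.204438 ≈ 0.7019.

0.7019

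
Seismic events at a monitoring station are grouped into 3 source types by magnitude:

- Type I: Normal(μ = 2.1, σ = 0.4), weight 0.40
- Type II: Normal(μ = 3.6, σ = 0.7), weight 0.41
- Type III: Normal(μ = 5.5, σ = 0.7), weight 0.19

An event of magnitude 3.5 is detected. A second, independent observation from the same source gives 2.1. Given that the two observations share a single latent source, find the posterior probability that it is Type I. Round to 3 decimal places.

0.062

P(component k | x) = P(Z=k)·f_k(x) / marginal(x), where marginal(x) = Σ_j P(Z=j)·f_j(x).
Since both observations come from the same component, the likelihood for component k is f_k(x₁)·f_k(x₂).
  L_I = [0.00218171] × [0.997356] = 0.00217594
  L_II = [0.564132] × [0.057373] = 0.0323659
  L_III = [0.00962014] × [4.29447e-06] = 4.13134e-08
Prior × likelihood for each component:
  P(Z=I)·L_I = 0.40 × 0.00217594 = 0.000870375
  P(Z=II)·L_II = 0.41 × 0.0323659 = 0.01327
  P(Z=III)·L_III = 0.19 × 4.13134e-08 = 7.84955e-09
Normaliser: 0.000870375 + 0.01327 + 7.84955e-09 = 0.0141404
So the posterior for Type I is 0.000870375 / 0.0141404 ≈ 0.062.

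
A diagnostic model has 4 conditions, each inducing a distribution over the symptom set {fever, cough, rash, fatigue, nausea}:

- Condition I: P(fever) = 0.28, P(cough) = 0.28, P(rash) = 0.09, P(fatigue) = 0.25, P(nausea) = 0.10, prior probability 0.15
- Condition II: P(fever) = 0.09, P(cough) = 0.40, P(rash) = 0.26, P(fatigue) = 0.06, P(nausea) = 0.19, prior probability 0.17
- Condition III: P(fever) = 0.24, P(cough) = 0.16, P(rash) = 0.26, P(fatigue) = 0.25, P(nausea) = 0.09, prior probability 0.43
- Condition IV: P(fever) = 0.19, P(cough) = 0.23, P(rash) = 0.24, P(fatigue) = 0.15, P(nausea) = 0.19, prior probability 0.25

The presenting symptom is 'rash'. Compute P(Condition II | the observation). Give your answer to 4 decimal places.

Posterior ∝ prior × likelihood, so P(k | x) ∝ w_k f_k(x); normalise over all components.
Evaluate each component's likelihood at the observed value:
  p_I = P(rash | comp) = 0.09
  p_II = P(rash | comp) = 0.26
  p_III = P(rash | comp) = 0.26
  p_IV = P(rash | comp) = 0.24
Prior × likelihood for each component:
  w_I·p_I = 0.15 × 0.09 = 0.0135
  w_II·p_II = 0.17 × 0.26 = 0.0442
  w_III·p_III = 0.43 × 0.26 = 0.1118
  w_IV·p_IV = 0.25 × 0.24 = 0.06
Marginal: 0.0135 + 0.0442 + 0.1118 + 0.06 = 0.2295
P(Condition II | data) ≈ 0.1926

0.1926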